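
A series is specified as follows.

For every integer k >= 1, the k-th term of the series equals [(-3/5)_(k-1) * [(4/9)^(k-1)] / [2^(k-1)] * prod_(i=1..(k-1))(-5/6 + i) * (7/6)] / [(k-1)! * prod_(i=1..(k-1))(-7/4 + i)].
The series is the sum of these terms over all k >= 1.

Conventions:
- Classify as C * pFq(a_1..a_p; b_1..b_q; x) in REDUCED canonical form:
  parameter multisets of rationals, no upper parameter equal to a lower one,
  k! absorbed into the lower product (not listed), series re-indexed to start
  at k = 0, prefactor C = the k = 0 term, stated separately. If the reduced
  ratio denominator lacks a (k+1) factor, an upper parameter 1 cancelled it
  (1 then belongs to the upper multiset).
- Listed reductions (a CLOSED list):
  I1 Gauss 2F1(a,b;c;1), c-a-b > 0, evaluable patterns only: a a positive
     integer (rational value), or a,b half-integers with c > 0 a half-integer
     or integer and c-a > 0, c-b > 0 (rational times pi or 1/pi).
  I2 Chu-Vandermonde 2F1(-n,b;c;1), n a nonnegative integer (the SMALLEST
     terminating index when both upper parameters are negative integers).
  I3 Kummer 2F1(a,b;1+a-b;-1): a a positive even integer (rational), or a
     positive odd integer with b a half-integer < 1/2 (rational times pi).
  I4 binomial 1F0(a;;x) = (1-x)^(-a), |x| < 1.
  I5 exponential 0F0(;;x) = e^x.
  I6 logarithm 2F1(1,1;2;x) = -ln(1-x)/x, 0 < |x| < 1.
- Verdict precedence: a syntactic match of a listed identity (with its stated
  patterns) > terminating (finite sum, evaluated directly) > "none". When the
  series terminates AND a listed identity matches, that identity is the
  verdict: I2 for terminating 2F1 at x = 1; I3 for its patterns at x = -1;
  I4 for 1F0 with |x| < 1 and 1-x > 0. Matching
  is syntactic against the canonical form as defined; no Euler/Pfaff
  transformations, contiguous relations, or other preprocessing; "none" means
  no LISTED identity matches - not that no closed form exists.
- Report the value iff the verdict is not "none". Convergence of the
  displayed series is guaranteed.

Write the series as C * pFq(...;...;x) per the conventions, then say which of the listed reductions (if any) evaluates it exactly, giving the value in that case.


Canonical form: C = 7/6 times 2F1 with upper {-3/5, 1/6}, lower {-3/4}, x = 2/9. Verdict: none here - no I1-I6 shape fits x = 2/9 with lower {-3/4}.

First insight: t_0 being 7/6, the two k-th powers (prefactor 7/6) combine into one argument.
Adjacent-term ratio: r(k) = (2/9) * (k-3/5) (k+1/6) / [(k-3/4) (k+1)] - rational in k. x = (2/9); t_0 = 7/6; negate the roots.


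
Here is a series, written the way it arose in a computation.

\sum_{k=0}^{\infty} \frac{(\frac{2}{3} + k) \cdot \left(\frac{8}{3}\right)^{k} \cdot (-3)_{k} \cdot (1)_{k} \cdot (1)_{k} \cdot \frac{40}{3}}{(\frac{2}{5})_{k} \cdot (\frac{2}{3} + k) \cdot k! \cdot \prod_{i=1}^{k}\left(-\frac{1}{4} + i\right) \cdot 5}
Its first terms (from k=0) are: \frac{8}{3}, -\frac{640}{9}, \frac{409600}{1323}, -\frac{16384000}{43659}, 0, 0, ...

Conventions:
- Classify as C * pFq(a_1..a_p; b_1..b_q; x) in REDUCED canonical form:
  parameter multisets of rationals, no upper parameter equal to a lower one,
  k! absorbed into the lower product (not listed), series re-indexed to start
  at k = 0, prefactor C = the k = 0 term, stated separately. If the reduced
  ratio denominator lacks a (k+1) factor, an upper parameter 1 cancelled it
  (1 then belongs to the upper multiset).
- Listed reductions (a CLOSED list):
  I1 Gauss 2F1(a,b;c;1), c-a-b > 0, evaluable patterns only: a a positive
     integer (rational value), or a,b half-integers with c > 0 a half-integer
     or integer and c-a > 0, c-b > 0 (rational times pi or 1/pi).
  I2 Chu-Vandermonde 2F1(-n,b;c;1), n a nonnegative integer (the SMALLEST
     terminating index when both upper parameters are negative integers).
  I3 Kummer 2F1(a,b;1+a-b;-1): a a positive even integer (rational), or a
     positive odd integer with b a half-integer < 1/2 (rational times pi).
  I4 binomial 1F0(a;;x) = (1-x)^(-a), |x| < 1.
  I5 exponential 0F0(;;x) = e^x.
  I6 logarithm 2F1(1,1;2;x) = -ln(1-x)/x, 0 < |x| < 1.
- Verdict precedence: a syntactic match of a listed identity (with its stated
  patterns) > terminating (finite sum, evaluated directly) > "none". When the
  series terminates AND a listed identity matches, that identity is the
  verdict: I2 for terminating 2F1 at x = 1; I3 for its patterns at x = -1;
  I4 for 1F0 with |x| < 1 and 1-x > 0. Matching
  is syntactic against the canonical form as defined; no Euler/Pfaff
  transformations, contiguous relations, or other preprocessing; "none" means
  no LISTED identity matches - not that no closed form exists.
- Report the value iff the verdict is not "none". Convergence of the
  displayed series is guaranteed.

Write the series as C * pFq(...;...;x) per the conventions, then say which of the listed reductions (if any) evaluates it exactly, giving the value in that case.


Classification (C = \frac{8}{3}): 3F2 with upper {-3, 1, 1}, lower {\frac{2}{5}, \frac{3}{4}}, argument x = \frac{8}{3}. Verdict: terminating - the sum ends at index 3 because -3 is a negative integer; exact evaluation follows. Its exact value is -\frac{836488}{6237}.

Key step: x = \frac{8}{3} and k + 2/3 divides numerator and denominator alike; C = 8/3, x = 8/3 after cancelling.
Consecutive-term ratio: r(k) = \frac{8}{3} * (k-3) (k+1) (k+1) / [(k+\frac{2}{5}) (k+\frac{3}{4}) (k+1)] - rational in k. x = \frac{8}{3}; t_0 = \frac{8}{3}; negate the roots.


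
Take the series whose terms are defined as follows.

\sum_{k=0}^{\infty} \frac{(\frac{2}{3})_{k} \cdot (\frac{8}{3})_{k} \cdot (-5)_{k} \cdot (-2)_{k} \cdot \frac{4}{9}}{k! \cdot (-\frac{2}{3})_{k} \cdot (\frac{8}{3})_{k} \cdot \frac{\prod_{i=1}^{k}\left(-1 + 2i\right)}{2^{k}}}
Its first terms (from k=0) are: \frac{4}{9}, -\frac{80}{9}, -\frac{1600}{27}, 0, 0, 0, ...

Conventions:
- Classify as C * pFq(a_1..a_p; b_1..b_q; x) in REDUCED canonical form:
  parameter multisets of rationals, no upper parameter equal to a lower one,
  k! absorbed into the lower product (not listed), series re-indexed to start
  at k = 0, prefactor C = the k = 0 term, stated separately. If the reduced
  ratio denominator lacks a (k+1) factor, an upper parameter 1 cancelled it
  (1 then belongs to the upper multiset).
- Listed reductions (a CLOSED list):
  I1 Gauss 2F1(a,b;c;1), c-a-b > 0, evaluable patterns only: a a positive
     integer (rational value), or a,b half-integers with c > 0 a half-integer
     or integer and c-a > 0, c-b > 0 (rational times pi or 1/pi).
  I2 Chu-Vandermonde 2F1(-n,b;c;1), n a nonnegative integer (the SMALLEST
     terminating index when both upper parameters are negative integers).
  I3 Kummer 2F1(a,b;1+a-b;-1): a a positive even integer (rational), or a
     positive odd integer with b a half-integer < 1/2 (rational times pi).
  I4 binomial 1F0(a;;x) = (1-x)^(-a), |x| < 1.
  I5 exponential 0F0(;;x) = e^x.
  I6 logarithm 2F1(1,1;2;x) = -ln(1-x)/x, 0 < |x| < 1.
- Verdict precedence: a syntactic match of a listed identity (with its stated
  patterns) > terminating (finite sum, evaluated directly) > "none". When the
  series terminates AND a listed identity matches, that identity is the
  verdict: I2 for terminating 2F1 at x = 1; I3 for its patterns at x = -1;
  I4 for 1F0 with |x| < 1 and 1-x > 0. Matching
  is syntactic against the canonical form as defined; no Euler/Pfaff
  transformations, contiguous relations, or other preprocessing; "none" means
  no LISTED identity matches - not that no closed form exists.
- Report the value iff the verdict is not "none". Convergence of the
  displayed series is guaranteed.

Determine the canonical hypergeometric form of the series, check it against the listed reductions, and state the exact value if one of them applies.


At argument 1: a 3F2 with upper {-5, -2, \frac{2}{3}}, lower {-\frac{2}{3}, \frac{1}{2}}, scaled by C = \frac{4}{9}. Verdict: terminating - no listed pattern fits, but -2 in the upper list cuts the series at k = 2; direct evaluation. Its exact value is -\frac{1828}{27}.

Key step: with t_0 = \frac{4}{9}, the lower odd product (C = 4/9, x = 1) is 2^k (1/2)_k.
Step ratio: r(k) = 1 * (k-5) (k-2) (k+\frac{2}{3}) / [(k-\frac{2}{3}) (k+\frac{1}{2}) (k+1)] - rational; roots negated = parameters, x = 1, C = \frac{4}{9}.


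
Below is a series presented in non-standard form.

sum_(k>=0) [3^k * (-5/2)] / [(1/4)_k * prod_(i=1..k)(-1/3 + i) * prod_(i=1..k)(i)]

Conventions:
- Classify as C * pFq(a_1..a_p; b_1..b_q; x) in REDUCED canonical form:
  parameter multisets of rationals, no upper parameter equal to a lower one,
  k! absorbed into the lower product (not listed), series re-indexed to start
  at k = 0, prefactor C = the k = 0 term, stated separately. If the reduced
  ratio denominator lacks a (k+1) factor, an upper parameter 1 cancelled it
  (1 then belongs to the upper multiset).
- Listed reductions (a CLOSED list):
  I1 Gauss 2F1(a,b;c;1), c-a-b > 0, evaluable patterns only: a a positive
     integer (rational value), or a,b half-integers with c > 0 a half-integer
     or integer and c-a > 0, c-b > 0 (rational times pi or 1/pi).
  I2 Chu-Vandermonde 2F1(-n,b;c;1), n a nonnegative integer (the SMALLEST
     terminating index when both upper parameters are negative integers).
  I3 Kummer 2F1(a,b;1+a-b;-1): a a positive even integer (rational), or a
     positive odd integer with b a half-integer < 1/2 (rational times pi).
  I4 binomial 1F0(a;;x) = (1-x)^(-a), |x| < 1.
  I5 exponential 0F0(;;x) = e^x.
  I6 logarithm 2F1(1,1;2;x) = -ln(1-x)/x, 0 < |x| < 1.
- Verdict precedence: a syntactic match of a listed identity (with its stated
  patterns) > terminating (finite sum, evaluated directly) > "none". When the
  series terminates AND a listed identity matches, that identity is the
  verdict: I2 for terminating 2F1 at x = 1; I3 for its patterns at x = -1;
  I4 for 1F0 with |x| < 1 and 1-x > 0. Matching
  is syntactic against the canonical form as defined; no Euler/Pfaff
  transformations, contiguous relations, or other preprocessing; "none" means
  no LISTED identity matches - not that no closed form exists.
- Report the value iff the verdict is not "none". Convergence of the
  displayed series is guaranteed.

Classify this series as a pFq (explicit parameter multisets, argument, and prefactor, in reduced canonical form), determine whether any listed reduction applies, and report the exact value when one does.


This is -5/2 * 0F2(-; 1/4, 2/3; 3) in reduced canonical form. Verdict: none. Every listed pattern misses the 0F2 form at 3, upper {-}.

First insight: from the first term -5/2: the lower running product (C = -5/2) is a rising factorial.
Step ratio: r(k) = 3 * 1 / [(k+1/4) (k+2/3) (k+1)] - poly over poly, x = 3 from leading terms; C = -5/2 at k = 0.


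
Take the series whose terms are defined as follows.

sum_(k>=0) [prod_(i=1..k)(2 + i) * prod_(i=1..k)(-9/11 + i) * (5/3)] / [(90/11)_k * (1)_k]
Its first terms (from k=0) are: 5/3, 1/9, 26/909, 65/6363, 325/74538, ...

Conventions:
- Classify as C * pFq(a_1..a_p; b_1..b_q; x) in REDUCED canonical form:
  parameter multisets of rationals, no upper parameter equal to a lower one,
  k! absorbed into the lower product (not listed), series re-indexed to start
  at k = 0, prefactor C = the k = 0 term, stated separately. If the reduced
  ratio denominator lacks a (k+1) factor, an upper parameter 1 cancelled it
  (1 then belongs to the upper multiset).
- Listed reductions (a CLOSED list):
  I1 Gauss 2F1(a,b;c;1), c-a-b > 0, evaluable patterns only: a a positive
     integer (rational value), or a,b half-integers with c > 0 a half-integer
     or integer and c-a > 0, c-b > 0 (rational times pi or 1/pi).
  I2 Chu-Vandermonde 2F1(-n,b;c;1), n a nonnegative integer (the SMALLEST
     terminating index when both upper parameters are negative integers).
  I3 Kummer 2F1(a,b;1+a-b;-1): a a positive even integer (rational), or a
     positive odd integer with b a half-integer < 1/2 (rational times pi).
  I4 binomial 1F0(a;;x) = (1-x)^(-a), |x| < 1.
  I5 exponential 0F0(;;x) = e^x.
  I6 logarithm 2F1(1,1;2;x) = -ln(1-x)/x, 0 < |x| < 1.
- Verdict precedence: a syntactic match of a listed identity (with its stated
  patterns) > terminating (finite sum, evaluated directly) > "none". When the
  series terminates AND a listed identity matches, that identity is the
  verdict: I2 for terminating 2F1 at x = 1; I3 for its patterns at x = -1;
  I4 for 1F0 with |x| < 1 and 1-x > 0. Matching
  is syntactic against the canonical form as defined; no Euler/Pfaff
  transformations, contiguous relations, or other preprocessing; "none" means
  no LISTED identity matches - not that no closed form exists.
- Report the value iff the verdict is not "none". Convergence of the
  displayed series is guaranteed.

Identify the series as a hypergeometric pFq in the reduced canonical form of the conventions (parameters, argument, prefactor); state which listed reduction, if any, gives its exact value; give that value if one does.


Key step: x = 1 and the running product (C = 5/3, x = 1) telescopes to a rising factorial.
Term ratio: r(k) = 1 * (k+2/11) (k+3) / [(k+90/11) (k+1)] ; factor over Q: parameters, x = 1, and C = 5/3.

At argument 1: a 2F1 with upper {2/11, 3}, lower {90/11}, scaled by C = 5/3. Verdict (x = 1): the Gauss summation I1 applies (x = 1: the Gamma ratio telescopes since c-a-b = 5 > 0 and a = 3 in Z>0). Value: 51034/27951.


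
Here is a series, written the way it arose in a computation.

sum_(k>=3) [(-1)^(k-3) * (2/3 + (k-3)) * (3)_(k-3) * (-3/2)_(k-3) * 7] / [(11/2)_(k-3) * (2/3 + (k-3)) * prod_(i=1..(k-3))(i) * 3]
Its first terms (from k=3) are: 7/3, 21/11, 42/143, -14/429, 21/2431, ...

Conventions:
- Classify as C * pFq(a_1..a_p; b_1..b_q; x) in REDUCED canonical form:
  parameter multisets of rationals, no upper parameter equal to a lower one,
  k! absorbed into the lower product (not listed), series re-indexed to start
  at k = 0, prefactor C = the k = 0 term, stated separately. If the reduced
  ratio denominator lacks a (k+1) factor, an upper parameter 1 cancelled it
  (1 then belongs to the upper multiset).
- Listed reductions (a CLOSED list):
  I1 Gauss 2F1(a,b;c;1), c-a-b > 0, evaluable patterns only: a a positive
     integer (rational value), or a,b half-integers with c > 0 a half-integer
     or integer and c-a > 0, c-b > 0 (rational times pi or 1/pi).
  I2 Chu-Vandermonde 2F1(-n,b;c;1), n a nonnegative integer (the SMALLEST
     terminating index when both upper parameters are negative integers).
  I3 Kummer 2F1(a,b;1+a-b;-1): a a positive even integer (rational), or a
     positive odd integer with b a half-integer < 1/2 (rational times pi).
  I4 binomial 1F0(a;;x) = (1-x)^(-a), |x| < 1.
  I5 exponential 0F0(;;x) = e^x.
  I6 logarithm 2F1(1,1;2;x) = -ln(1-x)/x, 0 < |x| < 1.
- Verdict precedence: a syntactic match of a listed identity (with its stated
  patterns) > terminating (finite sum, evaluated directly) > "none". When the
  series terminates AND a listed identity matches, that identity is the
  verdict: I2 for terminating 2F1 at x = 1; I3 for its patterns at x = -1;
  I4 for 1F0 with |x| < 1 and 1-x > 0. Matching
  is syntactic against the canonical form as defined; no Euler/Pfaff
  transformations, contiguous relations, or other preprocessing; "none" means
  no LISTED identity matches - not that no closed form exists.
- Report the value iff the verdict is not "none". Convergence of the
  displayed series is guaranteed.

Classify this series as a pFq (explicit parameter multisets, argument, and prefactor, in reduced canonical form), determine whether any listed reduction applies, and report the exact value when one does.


First insight: from the first term 7/3: the product of the first k integers (prefactor 7/3) is k!.
Consecutive-term ratio: r(k) = (-1) * (k-3/2) (k+3) / [(k+11/2) (k+1)] - rational; roots negated = parameters, x = (-1), C = 7/3.

At argument -1: a 2F1 with upper {-3/2, 3}, lower {11/2}, scaled by C = 7/3. Verdict: this is the Kummer evaluation I3 (x = -1; c = 11/2 equals 1+a-b for upper {-3/2, 3}: listed pattern). Its exact value is (735/512) * pi.


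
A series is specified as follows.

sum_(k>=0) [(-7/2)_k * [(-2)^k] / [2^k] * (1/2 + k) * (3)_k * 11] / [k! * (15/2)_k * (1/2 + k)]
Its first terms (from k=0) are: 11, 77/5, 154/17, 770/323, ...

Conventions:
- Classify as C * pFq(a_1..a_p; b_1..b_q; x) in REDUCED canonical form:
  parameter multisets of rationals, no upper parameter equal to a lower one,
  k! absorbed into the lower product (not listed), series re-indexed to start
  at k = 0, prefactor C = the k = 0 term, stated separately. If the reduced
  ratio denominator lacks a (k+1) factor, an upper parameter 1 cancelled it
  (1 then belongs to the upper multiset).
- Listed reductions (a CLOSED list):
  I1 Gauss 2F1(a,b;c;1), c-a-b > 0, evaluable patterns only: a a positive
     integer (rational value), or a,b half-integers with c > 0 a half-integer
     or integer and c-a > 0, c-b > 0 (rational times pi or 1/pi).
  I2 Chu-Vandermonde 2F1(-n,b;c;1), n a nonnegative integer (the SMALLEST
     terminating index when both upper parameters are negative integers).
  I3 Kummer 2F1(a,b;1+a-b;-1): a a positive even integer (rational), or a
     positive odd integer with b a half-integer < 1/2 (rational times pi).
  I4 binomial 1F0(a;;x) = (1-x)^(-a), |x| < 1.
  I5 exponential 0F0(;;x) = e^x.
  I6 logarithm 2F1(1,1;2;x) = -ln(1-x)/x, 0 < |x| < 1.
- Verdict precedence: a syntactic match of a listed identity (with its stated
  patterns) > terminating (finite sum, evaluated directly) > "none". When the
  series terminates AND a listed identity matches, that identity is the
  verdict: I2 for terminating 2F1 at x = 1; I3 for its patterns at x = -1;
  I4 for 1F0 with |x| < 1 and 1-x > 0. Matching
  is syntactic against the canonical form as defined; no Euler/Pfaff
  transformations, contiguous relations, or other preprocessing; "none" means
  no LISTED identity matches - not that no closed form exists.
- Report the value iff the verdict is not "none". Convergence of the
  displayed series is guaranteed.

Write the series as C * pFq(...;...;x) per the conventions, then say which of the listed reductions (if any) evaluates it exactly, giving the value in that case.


Prefactor 11, argument -1: 2F1 with upper {-7/2, 3} over lower {15/2}. Verdict: the Kummer evaluation I3 fires (x = -1; c = 15/2 equals 1+a-b for upper {-7/2, 3}: listed pattern). Its exact value is (99099/8192) * pi.

The tell: with t_0 = 11, the factor k + 1/2 cancels (top and bottom), leaving C = 11.
Ratio: r(k) = (-1) * (k-7/2) (k+3) / [(k+15/2) (k+1)] ; factor over Q: parameters, x = (-1), and C = 11.


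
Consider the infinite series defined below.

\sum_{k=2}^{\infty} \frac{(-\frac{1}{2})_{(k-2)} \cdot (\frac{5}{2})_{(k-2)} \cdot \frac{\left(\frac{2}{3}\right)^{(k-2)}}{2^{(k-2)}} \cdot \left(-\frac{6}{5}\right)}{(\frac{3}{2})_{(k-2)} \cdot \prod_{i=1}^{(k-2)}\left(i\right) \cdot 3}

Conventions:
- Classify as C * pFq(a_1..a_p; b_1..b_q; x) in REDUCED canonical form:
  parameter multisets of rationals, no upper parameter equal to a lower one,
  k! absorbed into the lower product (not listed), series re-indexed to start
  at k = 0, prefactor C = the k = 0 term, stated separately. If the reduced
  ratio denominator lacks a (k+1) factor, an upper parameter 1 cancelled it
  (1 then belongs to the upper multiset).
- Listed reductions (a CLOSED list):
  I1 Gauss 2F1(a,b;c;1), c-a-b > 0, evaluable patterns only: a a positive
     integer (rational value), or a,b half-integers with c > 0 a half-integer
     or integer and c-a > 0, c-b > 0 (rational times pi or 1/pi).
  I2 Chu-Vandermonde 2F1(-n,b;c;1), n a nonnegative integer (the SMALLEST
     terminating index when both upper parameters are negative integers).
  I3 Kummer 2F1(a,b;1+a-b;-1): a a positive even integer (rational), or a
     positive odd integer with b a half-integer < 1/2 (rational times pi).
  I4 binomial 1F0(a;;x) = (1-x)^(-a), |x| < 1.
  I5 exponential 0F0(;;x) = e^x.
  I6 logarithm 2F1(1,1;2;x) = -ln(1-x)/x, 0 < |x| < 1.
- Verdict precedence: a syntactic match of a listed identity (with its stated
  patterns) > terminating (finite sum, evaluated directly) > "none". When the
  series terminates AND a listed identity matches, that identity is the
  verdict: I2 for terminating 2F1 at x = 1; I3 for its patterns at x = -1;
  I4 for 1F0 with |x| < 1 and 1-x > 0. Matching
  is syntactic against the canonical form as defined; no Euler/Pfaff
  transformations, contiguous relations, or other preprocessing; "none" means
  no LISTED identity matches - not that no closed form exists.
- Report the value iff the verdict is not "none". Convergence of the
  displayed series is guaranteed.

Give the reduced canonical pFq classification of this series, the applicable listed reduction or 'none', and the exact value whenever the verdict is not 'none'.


Structural cue: with t_0 = -\frac{2}{5}, the two k-th powers (C = -2/5) combine into one argument.
Term ratio: r(k) = \frac{1}{3} * (k-\frac{1}{2}) (k+\frac{5}{2}) / [(k+\frac{3}{2}) (k+1)] - poly over poly, x = \frac{1}{3} from leading terms; C = -\frac{2}{5} at k = 0.

The series (x = \frac{1}{3}) is 2F1: upper {-\frac{1}{2}, \frac{5}{2}}, lower {\frac{3}{2}}, prefactor -\frac{2}{5}. Verdict: none. No listed pattern accepts 2F1(-\frac{1}{2}, \frac{5}{2}; \frac{3}{2}; \frac{1}{3}).


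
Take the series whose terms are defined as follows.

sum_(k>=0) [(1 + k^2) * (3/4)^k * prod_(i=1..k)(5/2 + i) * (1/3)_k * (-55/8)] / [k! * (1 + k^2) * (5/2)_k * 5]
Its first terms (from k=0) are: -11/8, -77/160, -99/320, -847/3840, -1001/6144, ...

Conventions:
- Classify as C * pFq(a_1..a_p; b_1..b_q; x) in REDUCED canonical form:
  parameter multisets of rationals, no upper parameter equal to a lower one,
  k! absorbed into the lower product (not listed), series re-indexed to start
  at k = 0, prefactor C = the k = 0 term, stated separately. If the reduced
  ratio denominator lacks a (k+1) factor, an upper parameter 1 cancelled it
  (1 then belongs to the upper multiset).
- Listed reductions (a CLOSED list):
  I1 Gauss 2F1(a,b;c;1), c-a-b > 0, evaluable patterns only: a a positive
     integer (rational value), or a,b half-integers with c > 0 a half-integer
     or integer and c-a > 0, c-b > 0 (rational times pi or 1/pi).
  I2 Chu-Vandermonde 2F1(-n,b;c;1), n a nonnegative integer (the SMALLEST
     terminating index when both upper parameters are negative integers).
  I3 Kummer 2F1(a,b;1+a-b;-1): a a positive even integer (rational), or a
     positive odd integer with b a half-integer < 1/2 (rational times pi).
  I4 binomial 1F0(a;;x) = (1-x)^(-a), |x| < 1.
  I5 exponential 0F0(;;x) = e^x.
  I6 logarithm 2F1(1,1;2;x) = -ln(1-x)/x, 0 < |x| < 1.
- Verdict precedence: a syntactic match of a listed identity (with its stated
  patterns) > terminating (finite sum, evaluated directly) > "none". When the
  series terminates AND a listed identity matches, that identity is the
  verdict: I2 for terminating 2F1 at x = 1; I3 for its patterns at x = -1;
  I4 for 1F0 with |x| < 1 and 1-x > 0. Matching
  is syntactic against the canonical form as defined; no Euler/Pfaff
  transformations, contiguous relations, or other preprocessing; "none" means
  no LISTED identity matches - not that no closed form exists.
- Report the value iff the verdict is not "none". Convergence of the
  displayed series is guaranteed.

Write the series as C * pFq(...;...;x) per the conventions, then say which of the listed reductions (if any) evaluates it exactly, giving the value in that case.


This is -11/8 * 2F1(1/3, 7/2; 5/2; 3/4) in reduced canonical form. Verdict: none. No listed pattern accepts 2F1(1/3, 7/2; 5/2; 3/4).

Key observation: from the first term -11/8: the running product (C = -11/8) telescopes to a rising factorial.
Ratio: r(k) = (3/4) * (k+1/3) (k+7/2) / [(k+5/2) (k+1)] ; factor over Q: parameters, x = (3/4), and C = -11/8.


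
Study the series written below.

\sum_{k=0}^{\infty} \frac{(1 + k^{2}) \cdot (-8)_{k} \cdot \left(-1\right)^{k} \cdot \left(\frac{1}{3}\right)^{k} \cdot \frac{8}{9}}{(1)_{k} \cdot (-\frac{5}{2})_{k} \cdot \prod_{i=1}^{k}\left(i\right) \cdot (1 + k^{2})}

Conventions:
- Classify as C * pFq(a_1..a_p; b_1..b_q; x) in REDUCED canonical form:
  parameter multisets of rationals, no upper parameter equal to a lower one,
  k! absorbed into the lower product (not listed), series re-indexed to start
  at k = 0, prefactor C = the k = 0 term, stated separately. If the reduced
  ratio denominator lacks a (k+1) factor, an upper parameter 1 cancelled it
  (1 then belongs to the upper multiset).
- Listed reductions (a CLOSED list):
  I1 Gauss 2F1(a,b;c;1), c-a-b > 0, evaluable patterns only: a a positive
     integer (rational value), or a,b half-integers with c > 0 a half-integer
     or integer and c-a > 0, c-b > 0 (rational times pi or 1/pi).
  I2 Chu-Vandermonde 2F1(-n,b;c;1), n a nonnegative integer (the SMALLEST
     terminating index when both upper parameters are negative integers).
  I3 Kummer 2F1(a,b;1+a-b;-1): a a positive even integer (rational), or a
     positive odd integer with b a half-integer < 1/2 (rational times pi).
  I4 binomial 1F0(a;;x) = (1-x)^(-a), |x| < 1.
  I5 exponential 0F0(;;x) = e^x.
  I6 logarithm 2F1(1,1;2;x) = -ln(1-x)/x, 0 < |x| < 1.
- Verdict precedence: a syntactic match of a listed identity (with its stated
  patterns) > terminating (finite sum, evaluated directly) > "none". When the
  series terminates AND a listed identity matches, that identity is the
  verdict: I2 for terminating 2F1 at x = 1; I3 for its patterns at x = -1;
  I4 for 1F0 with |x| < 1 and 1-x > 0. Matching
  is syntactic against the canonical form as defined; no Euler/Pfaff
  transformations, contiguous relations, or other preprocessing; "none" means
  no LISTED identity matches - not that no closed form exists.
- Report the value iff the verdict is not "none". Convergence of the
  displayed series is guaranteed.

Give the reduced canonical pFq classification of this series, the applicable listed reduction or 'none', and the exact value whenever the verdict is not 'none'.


With C = \frac{8}{9}: the canonical form is 1F2(-8; -\frac{5}{2}, 1; -\frac{1}{3}). Verdict: terminating - the sum ends at index 8 because -8 is a negative integer; exact evaluation follows. Its exact value is \frac{29060464376}{263661166125}.

The tell: x = -\frac{1}{3} and the (-1)^k factor (C = 8/9) folds into the argument's sign.
Ratio: r(k) = -\frac{1}{3} * (k-8) / [(k-\frac{5}{2}) (k+1) (k+1)] ; factor over Q: parameters, x = -\frac{1}{3}, and C = \frac{8}{9}.


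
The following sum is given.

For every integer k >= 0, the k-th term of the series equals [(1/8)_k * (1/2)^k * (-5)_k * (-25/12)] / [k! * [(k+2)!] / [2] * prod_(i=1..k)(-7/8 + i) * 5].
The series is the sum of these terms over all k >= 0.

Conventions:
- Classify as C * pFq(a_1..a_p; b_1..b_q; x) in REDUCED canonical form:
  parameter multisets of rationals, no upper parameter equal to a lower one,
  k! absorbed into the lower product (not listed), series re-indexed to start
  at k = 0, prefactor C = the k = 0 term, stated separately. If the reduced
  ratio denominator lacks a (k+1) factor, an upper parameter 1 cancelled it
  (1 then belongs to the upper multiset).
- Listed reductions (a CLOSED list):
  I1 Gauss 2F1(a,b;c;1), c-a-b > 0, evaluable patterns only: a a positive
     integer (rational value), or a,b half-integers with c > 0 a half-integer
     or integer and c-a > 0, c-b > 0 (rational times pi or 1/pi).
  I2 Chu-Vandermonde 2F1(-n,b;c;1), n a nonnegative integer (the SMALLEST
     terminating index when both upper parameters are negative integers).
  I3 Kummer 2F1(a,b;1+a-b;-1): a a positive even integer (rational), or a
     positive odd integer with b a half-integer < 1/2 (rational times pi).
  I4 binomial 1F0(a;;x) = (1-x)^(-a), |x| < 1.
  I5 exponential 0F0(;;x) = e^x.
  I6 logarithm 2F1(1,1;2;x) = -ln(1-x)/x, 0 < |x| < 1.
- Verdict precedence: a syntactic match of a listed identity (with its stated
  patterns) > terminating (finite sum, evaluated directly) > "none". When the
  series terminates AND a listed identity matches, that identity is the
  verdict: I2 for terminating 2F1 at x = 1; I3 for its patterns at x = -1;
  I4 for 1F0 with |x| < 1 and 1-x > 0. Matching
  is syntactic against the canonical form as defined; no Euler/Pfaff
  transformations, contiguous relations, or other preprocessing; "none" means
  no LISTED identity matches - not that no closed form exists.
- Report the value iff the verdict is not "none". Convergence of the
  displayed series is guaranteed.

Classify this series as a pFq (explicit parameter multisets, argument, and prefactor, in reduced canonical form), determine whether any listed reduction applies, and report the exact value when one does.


Classification (C = -5/12): 1F1 with upper {-5}, lower {3}, argument x = 1/2. Verdict: terminating - the sum ends at index 5 because -5 is a negative integer; exact evaluation follows. Sum: -3181/21504.

Key observation: t_0 = -5/12 here, and the constant factors (C = -5/12) combine into one prefactor.
Consecutive-term ratio: r(k) = (1/2) * (k-5) / [(k+3) (k+1)] - rational in k, leading ratio (1/2); with t_0 = -5/12, classification follows.


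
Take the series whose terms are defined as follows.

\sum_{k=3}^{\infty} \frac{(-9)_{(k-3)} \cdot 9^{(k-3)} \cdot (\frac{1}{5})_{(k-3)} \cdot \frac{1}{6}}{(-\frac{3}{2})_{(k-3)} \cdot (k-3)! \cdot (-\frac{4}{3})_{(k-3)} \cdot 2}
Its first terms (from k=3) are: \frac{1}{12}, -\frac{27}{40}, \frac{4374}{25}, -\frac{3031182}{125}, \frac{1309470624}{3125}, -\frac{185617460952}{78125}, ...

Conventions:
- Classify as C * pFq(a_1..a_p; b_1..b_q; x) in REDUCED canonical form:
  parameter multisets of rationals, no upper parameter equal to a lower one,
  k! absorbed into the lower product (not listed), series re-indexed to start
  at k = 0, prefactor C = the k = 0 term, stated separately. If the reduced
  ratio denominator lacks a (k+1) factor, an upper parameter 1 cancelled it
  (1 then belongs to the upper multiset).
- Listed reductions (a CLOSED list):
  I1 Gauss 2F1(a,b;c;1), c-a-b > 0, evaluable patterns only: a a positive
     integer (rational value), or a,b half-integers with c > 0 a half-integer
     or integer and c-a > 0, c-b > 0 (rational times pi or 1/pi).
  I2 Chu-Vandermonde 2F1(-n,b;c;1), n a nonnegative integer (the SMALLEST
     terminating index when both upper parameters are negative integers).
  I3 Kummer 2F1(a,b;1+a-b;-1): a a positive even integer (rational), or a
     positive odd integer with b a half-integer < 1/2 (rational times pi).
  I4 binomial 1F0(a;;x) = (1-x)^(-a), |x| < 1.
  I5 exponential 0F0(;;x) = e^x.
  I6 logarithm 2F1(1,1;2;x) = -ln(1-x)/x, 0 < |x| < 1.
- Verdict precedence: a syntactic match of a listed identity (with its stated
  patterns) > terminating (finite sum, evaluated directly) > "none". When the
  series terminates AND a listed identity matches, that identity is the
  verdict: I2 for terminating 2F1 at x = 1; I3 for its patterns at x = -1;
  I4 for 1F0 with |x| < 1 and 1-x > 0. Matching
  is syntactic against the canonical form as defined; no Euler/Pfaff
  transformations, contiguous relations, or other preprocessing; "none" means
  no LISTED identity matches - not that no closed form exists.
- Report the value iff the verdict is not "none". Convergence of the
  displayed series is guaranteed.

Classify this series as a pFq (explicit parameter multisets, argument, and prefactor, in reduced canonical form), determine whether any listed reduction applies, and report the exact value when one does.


Reduced: x = 9, 2F2, upper = {-9, \frac{1}{5}}, lower = {-\frac{3}{2}, -\frac{4}{3}}, C = \frac{1}{12}. Verdict: terminating at k = 9: the factor (-9)_k kills every later term; summing the 10 survivors is exact. Value: -\frac{4727267020240847}{451171875000}.

First insight: t_0 = \frac{1}{12} here, and the constant factors (C = 1/12, x = 9) combine into one prefactor.
Term ratio: r(k) = 9 * (k-9) (k+\frac{1}{5}) / [(k-\frac{3}{2}) (k-\frac{4}{3}) (k+1)] - poly over poly, x = 9 from leading terms; C = \frac{1}{12} at k = 0.


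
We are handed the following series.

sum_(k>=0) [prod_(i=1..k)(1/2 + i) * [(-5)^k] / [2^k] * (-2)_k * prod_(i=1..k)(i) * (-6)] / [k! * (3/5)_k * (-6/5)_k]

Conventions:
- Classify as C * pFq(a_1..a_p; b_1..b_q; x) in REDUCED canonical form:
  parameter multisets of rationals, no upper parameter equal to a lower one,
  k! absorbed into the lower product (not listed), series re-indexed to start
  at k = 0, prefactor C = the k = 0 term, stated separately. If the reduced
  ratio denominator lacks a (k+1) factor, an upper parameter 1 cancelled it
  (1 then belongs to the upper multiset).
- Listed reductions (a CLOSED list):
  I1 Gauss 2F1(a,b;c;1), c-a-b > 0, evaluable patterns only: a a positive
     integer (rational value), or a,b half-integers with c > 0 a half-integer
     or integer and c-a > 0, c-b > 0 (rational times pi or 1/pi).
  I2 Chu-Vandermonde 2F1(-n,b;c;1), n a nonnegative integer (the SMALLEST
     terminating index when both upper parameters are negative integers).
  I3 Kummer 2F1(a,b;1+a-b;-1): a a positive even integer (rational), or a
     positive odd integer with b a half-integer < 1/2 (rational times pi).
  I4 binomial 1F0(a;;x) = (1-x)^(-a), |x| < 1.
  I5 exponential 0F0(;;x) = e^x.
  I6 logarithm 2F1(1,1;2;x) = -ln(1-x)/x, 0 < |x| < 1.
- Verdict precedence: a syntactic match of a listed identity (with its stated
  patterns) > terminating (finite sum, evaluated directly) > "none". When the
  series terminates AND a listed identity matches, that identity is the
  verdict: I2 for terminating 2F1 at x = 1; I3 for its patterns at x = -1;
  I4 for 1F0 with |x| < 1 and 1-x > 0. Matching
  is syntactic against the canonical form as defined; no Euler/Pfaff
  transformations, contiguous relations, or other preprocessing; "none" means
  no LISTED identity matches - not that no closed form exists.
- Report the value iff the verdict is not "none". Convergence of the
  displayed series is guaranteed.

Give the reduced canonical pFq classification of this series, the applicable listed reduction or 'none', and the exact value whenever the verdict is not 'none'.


The series (x = -5/2) is 3F2: upper {-2, 1, 3/2}, lower {-6/5, 3/5}, prefactor -6. Verdict: terminating - no listed pattern fits, but -2 in the upper list cuts the series at k = 2; direct evaluation. Hence: -74509/64.

Structural cue: t_0 being -6, the running product (C = -6, x = -5/2) telescopes to a rising factorial.
Adjacent-term ratio: r(k) = (-5/2) * (k-2) (k+1) (k+3/2) / [(k-6/5) (k+3/5) (k+1)] - rational in k, leading ratio (-5/2); with t_0 = -6, classification follows.


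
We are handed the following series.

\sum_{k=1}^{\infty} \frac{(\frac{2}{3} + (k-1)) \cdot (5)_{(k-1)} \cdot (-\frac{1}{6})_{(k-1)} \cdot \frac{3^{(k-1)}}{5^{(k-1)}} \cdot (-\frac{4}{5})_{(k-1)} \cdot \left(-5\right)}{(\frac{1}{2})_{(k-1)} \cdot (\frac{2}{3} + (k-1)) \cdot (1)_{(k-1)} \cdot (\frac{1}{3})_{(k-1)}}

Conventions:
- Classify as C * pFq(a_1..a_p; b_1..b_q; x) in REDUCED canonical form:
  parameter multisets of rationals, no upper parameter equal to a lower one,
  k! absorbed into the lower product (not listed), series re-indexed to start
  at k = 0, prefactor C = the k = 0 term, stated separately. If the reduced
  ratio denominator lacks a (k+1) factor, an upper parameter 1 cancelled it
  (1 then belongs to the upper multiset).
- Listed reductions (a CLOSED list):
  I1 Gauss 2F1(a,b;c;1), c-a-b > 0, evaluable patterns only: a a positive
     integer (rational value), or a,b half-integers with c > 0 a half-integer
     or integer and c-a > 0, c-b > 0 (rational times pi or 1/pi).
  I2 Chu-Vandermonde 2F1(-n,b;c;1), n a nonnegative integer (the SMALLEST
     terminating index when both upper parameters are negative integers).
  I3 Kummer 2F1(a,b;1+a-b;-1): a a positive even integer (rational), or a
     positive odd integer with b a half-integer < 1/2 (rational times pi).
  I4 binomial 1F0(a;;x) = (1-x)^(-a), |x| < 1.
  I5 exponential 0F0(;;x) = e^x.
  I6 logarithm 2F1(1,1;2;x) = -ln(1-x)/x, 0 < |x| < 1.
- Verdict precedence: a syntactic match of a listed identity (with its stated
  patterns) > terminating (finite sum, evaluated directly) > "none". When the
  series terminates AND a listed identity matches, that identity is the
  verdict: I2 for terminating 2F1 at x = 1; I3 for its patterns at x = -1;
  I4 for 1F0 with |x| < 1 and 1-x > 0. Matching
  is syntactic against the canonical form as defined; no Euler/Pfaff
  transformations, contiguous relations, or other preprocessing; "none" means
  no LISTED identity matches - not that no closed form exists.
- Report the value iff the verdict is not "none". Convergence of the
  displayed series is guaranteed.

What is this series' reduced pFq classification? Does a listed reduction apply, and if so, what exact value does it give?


x = \frac{3}{5} here; the reduced form reads 3F2, upper {-\frac{4}{5}, -\frac{1}{6}, 5}, lower {\frac{1}{3}, \frac{1}{2}}, C = -5. Verdict: none. A 3F2 with upper {-\frac{4}{5}, -\frac{1}{6}, 5} fits none of I1-I6 at x = \frac{3}{5}; the sum runs forever.

Key step: with t_0 = -5, k + 2/3 divides numerator and denominator alike; prefactor -5 after cancelling.
Ratio: r(k) = \frac{3}{5} * (k-\frac{4}{5}) (k-\frac{1}{6}) (k+5) / [(k+\frac{1}{3}) (k+\frac{1}{2}) (k+1)] - poly over poly, x = \frac{3}{5} from leading terms; C = -5 at k = 0.


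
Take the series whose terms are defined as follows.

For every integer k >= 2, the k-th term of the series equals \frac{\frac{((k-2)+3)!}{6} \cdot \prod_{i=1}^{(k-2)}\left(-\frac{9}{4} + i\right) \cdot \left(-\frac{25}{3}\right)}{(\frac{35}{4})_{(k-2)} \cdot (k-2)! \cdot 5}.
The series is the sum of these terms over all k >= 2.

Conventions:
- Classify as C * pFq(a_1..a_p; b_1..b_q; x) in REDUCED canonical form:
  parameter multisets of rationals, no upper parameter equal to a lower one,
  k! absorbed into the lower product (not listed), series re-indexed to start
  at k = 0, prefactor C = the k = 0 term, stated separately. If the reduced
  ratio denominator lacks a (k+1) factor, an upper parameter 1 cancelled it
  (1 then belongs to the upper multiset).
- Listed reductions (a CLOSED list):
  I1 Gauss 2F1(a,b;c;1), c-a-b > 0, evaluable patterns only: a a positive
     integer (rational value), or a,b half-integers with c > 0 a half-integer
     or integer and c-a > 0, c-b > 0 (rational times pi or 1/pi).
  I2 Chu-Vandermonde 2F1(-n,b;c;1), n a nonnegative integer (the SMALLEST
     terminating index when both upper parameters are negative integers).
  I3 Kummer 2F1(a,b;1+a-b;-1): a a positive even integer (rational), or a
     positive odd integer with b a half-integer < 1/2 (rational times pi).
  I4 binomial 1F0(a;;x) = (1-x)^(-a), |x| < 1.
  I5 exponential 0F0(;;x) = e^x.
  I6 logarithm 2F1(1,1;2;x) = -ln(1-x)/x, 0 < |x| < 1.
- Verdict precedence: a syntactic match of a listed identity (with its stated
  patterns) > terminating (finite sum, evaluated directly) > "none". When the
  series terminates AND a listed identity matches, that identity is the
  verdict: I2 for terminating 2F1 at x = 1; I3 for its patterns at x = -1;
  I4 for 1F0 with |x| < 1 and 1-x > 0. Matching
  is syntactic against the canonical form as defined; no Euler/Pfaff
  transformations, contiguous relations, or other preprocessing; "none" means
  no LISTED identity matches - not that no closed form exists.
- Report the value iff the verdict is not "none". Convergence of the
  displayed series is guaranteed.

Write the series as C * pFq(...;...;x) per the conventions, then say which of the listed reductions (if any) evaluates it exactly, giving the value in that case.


This is -\frac{5}{3} * 2F1(-\frac{5}{4}, 4; \frac{35}{4}; 1) in reduced canonical form. Verdict (x = 1): Gauss's theorem (I1) applies (x = 1: the Gamma ratio telescopes since c-a-b = 6 > 0 and a = 4 in Z>0). Value: -\frac{67735}{86016}.

Structural cue: with t_0 = -\frac{5}{3}, the factorial ratio (prefactor -5/3) (k+a-1)!/(a-1)! is a rising factorial (a)_k.
Term ratio: r(k) = 1 * (k-\frac{5}{4}) (k+4) / [(k+\frac{35}{4}) (k+1)] - rational in k, leading ratio 1; with t_0 = -\frac{5}{3}, classification follows.


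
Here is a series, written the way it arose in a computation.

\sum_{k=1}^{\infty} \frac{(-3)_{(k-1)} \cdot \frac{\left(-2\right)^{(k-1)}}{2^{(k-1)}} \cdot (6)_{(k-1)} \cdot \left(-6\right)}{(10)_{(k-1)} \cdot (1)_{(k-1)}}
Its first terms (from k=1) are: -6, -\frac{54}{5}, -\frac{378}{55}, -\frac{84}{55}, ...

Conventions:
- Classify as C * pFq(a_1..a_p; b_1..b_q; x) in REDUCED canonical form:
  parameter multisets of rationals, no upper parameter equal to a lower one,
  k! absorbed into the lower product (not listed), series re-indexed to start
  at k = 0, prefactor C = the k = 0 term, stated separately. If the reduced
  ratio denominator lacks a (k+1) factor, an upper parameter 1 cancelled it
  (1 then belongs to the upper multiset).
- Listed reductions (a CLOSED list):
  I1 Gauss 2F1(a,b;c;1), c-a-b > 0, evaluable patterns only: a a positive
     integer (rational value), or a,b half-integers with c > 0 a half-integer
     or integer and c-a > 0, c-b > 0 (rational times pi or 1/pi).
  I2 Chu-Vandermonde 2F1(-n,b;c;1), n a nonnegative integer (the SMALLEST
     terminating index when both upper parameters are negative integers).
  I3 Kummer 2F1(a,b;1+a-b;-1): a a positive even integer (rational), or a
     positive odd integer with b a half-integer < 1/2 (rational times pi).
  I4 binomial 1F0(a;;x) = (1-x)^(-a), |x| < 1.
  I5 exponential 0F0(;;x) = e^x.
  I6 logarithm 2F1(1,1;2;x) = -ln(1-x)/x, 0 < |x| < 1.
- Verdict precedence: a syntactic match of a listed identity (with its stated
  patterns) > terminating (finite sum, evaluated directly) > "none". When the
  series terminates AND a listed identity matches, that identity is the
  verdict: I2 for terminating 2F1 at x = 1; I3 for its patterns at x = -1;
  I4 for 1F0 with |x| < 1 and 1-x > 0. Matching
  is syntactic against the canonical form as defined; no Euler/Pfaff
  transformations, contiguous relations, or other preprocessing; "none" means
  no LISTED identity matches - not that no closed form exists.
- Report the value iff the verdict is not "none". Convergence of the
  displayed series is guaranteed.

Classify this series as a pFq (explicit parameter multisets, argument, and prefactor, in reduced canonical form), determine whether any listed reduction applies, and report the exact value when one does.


Key step: with t_0 = -6, (1)_k (C = -6, x = -1) is k! itself.
Step ratio: r(k) = -1 * (k-3) (k+6) / [(k+10) (k+1)] ; factor over Q: parameters, x = -1, and C = -6.

At argument -1: a 2F1 with upper {-3, 6}, lower {10}, scaled by C = -6. Verdict: this is Kummer's theorem (I3) (x = -1; c = 10 equals 1+a-b for upper {-3, 6}: listed pattern). Sum: -\frac{126}{5}.
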